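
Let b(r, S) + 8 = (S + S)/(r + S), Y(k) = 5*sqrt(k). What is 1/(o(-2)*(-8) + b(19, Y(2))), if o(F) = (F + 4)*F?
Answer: 1841/43534 - 95*sqrt(2)/87068 ≈ 0.040746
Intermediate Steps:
b(r, S) = -8 + 2*S/(S + r) (b(r, S) = -8 + (S + S)/(r + S) = -8 + (2*S)/(S + r) = -8 + 2*S/(S + r))
o(F) = F*(4 + F) (o(F) = (4 + F)*F = F*(4 + F))
1/(o(-2)*(-8) + b(19, Y(2))) = 1/(-2*(4 - 2)*(-8) + 2*(-4*19 - 15*sqrt(2))/(5*sqrt(2) + 19)) = 1/(-2*2*(-8) + 2*(-76 - 15*sqrt(2))/(19 + 5*sqrt(2))) = 1/(-4*(-8) + 2*(-76 - 15*sqrt(2))/(19 + 5*sqrt(2))) = 1/(32 + 2*(-76 - 15*sqrt(2))/(19 + 5*sqrt(2)))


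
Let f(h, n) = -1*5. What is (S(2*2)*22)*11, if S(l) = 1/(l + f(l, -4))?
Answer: -242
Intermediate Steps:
f(h, n) = -5
S(l) = 1/(-5 + l) (S(l) = 1/(l - 5) = 1/(-5 + l))
(S(2*2)*22)*11 = (22/(-5 + 2*2))*11 = (22/(-5 + 4))*11 = (22/(-1))*11 = -1*22*11 = -22*11 = -242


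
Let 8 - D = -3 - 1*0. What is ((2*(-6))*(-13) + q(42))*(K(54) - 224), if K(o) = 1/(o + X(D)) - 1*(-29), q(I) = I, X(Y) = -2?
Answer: -1003761/26 ≈ -38606.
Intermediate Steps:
D = 11 (D = 8 - (-3 - 1*0) = 8 - (-3 + 0) = 8 - 1*(-3) = 8 + 3 = 11)
K(o) = 29 + 1/(-2 + o) (K(o) = 1/(o - 2) - 1*(-29) = 1/(-2 + o) + 29 = 29 + 1/(-2 + o))
((2*(-6))*(-13) + q(42))*(K(54) - 224) = ((2*(-6))*(-13) + 42)*((-57 + 29*54)/(-2 + 54) - 224) = (-12*(-13) + 42)*((-57 + 1566)/52 - 224) = (156 + 42)*((1/52)*1509 - 224) = 198*(1509/52 - 224) = 198*(-10139/52) = -1003761/26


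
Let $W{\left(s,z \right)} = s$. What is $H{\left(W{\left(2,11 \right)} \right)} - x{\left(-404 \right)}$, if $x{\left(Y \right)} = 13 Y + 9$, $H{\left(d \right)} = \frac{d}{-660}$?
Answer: $\frac{1730189}{330} \approx 5243.0$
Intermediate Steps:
$H{\left(d \right)} = - \frac{d}{660}$ ($H{\left(d \right)} = d \left(- \frac{1}{660}\right) = - \frac{d}{660}$)
$x{\left(Y \right)} = 9 + 13 Y$
$H{\left(W{\left(2,11 \right)} \right)} - x{\left(-404 \right)} = \left(- \frac{1}{660}\right) 2 - \left(9 + 13 \left(-404\right)\right) = - \frac{1}{330} - \left(9 - 5252\right) = - \frac{1}{330} - -5243 = - \frac{1}{330} + 5243 = \frac{1730189}{330}$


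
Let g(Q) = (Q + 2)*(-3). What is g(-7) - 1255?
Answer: -1240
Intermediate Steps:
g(Q) = -6 - 3*Q (g(Q) = (2 + Q)*(-3) = -6 - 3*Q)
g(-7) - 1255 = (-6 - 3*(-7)) - 1255 = (-6 + 21) - 1255 = 15 - 1255 = -1240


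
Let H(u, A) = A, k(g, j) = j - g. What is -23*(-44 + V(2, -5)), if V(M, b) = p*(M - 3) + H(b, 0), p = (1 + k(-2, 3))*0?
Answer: 1012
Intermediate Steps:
p = 0 (p = (1 + (3 - 1*(-2)))*0 = (1 + (3 + 2))*0 = (1 + 5)*0 = 6*0 = 0)
V(M, b) = 0 (V(M, b) = 0*(M - 3) + 0 = 0*(-3 + M) + 0 = 0 + 0 = 0)
-23*(-44 + V(2, -5)) = -23*(-44 + 0) = -23*(-44) = 1012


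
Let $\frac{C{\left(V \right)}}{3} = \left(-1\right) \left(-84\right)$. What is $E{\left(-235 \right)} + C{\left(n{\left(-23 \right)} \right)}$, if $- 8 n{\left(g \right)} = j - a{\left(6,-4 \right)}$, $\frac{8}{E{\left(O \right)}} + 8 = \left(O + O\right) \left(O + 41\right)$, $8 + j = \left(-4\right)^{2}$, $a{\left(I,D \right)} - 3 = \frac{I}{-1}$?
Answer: $\frac{5743838}{22793} \approx 252.0$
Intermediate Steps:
$a{\left(I,D \right)} = 3 - I$ ($a{\left(I,D \right)} = 3 + \frac{I}{-1} = 3 + I \left(-1\right) = 3 - I$)
$j = 8$ ($j = -8 + \left(-4\right)^{2} = -8 + 16 = 8$)
$E{\left(O \right)} = \frac{8}{-8 + 2 O \left(41 + O\right)}$ ($E{\left(O \right)} = \frac{8}{-8 + \left(O + O\right) \left(O + 41\right)} = \frac{8}{-8 + 2 O \left(41 + O\right)}$)
$n{\left(g \right)} = - \frac{11}{8}$ ($n{\left(g \right)} = - \frac{8 - \left(3 - 6\right)}{8} = - \frac{8 - -3}{8} = - \frac{8 + 3}{8} = \left(- \frac{1}{8}\right) 11 = - \frac{11}{8}$)
$C{\left(V \right)} = 252$ ($C{\left(V \right)} = 3 \left(\left(-1\right) \left(-84\right)\right) = 3 \cdot 84 = 252$)
$E{\left(-235 \right)} + C{\left(n{\left(-23 \right)} \right)} = \frac{4}{-4 + \left(-235\right)^{2} + 41 \left(-235\right)} + 252 = \frac{4}{-4 + 55225 - 9635} + 252 = \frac{4}{45586} + 252 = 4 \cdot \frac{1}{45586} + 252 = \frac{2}{22793} + 252 = \frac{5743838}{22793}$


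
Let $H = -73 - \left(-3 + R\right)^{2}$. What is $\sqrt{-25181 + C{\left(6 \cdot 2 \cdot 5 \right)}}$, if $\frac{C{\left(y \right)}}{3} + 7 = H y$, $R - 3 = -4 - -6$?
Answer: $i \sqrt{39062} \approx 197.64 i$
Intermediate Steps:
$R = 5$ ($R = 3 - -2 = 3 + \left(-4 + 6\right) = 3 + 2 = 5$)
$H = -77$ ($H = -73 - \left(-3 + 5\right)^{2} = -73 - 2^{2} = -73 - 4 = -77$)
$C{\left(y \right)} = -21 - 231 y$ ($C{\left(y \right)} = -21 + 3 \left(- 77 y\right) = -21 - 231 y$)
$\sqrt{-25181 + C{\left(6 \cdot 2 \cdot 5 \right)}} = \sqrt{-25181 - \left(21 + 231 \cdot 6 \cdot 2 \cdot 5\right)} = \sqrt{-25181 - \left(21 + 231 \cdot 12 \cdot 5\right)} = \sqrt{-25181 - 13881} = \sqrt{-39062} = i \sqrt{39062}$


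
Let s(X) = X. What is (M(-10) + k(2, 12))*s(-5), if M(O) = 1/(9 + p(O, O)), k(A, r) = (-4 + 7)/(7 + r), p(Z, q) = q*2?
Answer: -70/209 ≈ -0.33493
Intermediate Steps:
p(Z, q) = 2*q
k(A, r) = 3/(7 + r)
M(O) = 1/(9 + 2*O)
(M(-10) + k(2, 12))*s(-5) = (1/(9 + 2*(-10)) + 3/(7 + 12))*(-5) = (1/(9 - 20) + 3/19)*(-5) = (1/(-11) + 3*(1/19))*(-5) = (-1/11 + 3/19)*(-5) = (14/209)*(-5) = -70/209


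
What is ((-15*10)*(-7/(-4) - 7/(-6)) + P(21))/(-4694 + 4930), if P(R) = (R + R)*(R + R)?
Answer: 2653/472 ≈ 5.6208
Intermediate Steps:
P(R) = 4*R² (P(R) = (2*R)*(2*R) = 4*R²)
((-15*10)*(-7/(-4) - 7/(-6)) + P(21))/(-4694 + 4930) = ((-15*10)*(-7/(-4) - 7/(-6)) + 4*21²)/(-4694 + 4930) = (-150*(-7*(-¼) - 7*(-⅙)) + 4*441)/236 = (-150*(7/4 + 7/6) + 1764)*(1/236) = (-150*35/12 + 1764)*(1/236) = (-875/2 + 1764)*(1/236) = (2653/2)*(1/236) = 2653/472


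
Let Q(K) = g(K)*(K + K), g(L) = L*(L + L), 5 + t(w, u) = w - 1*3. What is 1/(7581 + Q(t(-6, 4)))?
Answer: -1/3395 ≈ -0.00029455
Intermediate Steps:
t(w, u) = -8 + w (t(w, u) = -5 + (w - 1*3) = -5 + (w - 3) = -5 + (-3 + w) = -8 + w)
g(L) = 2*L² (g(L) = L*(2*L) = 2*L²)
Q(K) = 4*K³ (Q(K) = (2*K²)*(K + K) = (2*K²)*(2*K) = 4*K³)
1/(7581 + Q(t(-6, 4))) = 1/(7581 + 4*(-8 - 6)³) = 1/(7581 + 4*(-14)³) = 1/(7581 + 4*(-2744)) = 1/(7581 - 10976) = 1/(-3395) = -1/3395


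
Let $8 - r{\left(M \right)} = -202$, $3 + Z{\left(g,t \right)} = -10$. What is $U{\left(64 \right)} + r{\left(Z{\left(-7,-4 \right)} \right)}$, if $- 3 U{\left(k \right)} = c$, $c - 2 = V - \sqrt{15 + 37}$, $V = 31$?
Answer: $199 + \frac{2 \sqrt{13}}{3} \approx 201.4$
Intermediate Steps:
$Z{\left(g,t \right)} = -13$ ($Z{\left(g,t \right)} = -3 - 10 = -13$)
$r{\left(M \right)} = 210$ ($r{\left(M \right)} = 8 - -202 = 8 + 202 = 210$)
$c = 33 - 2 \sqrt{13}$ ($c = 2 + \left(31 - \sqrt{15 + 37}\right) = 2 + \left(31 - \sqrt{52}\right) = 2 + \left(31 - 2 \sqrt{13}\right) = 33 - 2 \sqrt{13} \approx 25.789$)
$U{\left(k \right)} = -11 + \frac{2 \sqrt{13}}{3}$ ($U{\left(k \right)} = - \frac{33 - 2 \sqrt{13}}{3} = -11 + \frac{2 \sqrt{13}}{3}$)
$U{\left(64 \right)} + r{\left(Z{\left(-7,-4 \right)} \right)} = \left(-11 + \frac{2 \sqrt{13}}{3}\right) + 210 = 199 + \frac{2 \sqrt{13}}{3}$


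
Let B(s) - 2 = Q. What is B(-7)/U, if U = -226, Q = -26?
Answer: 12/113 ≈ 0.10619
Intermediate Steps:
B(s) = -24 (B(s) = 2 - 26 = -24)
B(-7)/U = -24/(-226) = -24*(-1/226) = 12/113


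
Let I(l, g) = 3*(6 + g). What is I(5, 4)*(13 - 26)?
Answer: -390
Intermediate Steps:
I(l, g) = 18 + 3*g
I(5, 4)*(13 - 26) = (18 + 3*4)*(13 - 26) = (18 + 12)*(-13) = 30*(-13) = -390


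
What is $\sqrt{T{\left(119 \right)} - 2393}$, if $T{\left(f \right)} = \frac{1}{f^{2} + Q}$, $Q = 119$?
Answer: $\frac{i \sqrt{121994179230}}{7140} \approx 48.918 i$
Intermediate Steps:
$T{\left(f \right)} = \frac{1}{119 + f^{2}}$ ($T{\left(f \right)} = \frac{1}{f^{2} + 119} = \frac{1}{119 + f^{2}}$)
$\sqrt{T{\left(119 \right)} - 2393} = \sqrt{\frac{1}{119 + 119^{2}} - 2393} = \sqrt{\frac{1}{119 + 14161} - 2393} = \sqrt{\frac{1}{14280} - 2393} = \sqrt{- \frac{34172039}{14280}} = \frac{i \sqrt{121994179230}}{7140}$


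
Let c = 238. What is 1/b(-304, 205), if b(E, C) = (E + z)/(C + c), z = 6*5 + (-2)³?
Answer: -443/282 ≈ -1.5709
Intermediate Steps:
z = 22 (z = 30 - 8 = 22)
b(E, C) = (22 + E)/(238 + C) (b(E, C) = (E + 22)/(C + 238) = (22 + E)/(238 + C))
1/b(-304, 205) = 1/((22 - 304)/(238 + 205)) = 1/(-282/443) = -443/282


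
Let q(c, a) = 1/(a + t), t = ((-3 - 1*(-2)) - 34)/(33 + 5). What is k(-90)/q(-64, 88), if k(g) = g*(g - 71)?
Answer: 23973705/19 ≈ 1.2618e+6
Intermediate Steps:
t = -35/38 (t = ((-3 + 2) - 34)/38 = (-1 - 34)*(1/38) = -35*1/38 = -35/38 ≈ -0.92105)
q(c, a) = 1/(-35/38 + a) (q(c, a) = 1/(a - 35/38) = 1/(-35/38 + a))
k(g) = g*(-71 + g)
k(-90)/q(-64, 88) = (-90*(-71 - 90))/((38/(-35 + 38*88))) = (-90*(-161))/((38/(-35 + 3344))) = 14490/((38/3309)) = 14490/((38*(1/3309))) = 14490/(38/3309) = 14490*(3309/38) = 23973705/19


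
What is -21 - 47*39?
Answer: -1854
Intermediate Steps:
-21 - 47*39 = -21 - 1833 = -1854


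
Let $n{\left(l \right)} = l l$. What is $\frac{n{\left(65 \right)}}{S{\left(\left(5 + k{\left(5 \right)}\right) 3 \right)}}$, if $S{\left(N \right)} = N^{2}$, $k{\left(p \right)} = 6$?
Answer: $\frac{4225}{1089} \approx 3.8797$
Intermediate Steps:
$n{\left(l \right)} = l^{2}$
$\frac{n{\left(65 \right)}}{S{\left(\left(5 + k{\left(5 \right)}\right) 3 \right)}} = \frac{65^{2}}{\left(\left(5 + 6\right) 3\right)^{2}} = \frac{4225}{\left(11 \cdot 3\right)^{2}} = \frac{4225}{33^{2}} = \frac{4225}{1089}$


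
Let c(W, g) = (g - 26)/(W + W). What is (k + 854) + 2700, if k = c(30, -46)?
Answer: 17764/5 ≈ 3552.8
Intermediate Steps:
c(W, g) = (-26 + g)/(2*W) (c(W, g) = (-26 + g)/((2*W)) = (-26 + g)*(1/(2*W)) = (-26 + g)/(2*W))
k = -6/5 (k = (½)*(-26 - 46)/30 = (½)*(1/30)*(-72) = -6/5 ≈ -1.2000)
(k + 854) + 2700 = (-6/5 + 854) + 2700 = 4264/5 + 2700 = 17764/5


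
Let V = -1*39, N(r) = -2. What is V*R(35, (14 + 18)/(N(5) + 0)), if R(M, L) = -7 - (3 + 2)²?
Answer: 1248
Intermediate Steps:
V = -39
R(M, L) = -32 (R(M, L) = -7 - 1*5² = -7 - 1*25 = -7 - 25 = -32)
V*R(35, (14 + 18)/(N(5) + 0)) = -39*(-32) = 1248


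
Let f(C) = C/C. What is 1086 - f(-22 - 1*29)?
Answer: 1085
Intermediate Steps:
f(C) = 1
1086 - f(-22 - 1*29) = 1086 - 1*1 = 1086 - 1 = 1085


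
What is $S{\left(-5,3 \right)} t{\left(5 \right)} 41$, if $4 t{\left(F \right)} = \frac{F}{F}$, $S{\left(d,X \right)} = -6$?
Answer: $- \frac{123}{2} \approx -61.5$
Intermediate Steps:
$t{\left(F \right)} = \frac{1}{4}$ ($t{\left(F \right)} = \frac{F \frac{1}{F}}{4} = \frac{1}{4} \cdot 1 = \frac{1}{4}$)
$S{\left(-5,3 \right)} t{\left(5 \right)} 41 = \left(-6\right) \frac{1}{4} \cdot 41 = \left(- \frac{3}{2}\right) 41 = - \frac{123}{2}$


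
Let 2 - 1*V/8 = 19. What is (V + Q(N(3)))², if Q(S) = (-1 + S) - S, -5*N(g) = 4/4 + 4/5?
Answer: 18769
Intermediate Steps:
V = -136 (V = 16 - 8*19 = 16 - 152 = -136)
N(g) = -9/25 (N(g) = -(4/4 + 4/5)/5 = -(4*(¼) + 4*(⅕))/5 = -(1 + ⅘)/5 = -⅕*9/5 = -9/25)
Q(S) = -1
(V + Q(N(3)))² = (-136 - 1)² = (-137)² = 18769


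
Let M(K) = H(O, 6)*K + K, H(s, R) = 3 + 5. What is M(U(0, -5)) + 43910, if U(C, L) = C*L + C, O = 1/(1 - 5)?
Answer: 43910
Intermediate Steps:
O = -1/4 (O = 1/(-4) = -1/4 ≈ -0.25000)
H(s, R) = 8
U(C, L) = C + C*L
M(K) = 9*K (M(K) = 8*K + K = 9*K)
M(U(0, -5)) + 43910 = 9*(0*(1 - 5)) + 43910 = 9*(0*(-4)) + 43910 = 9*0 + 43910 = 0 + 43910 = 43910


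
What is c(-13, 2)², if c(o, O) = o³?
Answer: 4826809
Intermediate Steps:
c(-13, 2)² = ((-13)³)² = (-2197)² = 4826809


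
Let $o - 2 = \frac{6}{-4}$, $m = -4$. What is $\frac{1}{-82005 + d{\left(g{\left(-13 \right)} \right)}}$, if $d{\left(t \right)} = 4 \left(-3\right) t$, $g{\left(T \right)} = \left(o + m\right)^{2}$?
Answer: $- \frac{1}{82152} \approx -1.2173 \cdot 10^{-5}$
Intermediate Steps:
$o = \frac{1}{2}$ ($o = 2 + \frac{6}{-4} = 2 + 6 \left(- \frac{1}{4}\right) = 2 - \frac{3}{2} = \frac{1}{2} \approx 0.5$)
$g{\left(T \right)} = \frac{49}{4}$ ($g{\left(T \right)} = \left(\frac{1}{2} - 4\right)^{2} = \left(- \frac{7}{2}\right)^{2} = \frac{49}{4}$)
$d{\left(t \right)} = - 12 t$
$\frac{1}{-82005 + d{\left(g{\left(-13 \right)} \right)}} = \frac{1}{-82005 - 147} = \frac{1}{-82152} = - \frac{1}{82152}$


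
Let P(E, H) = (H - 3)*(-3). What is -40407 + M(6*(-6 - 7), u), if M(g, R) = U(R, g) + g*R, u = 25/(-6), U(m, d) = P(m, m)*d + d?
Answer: -41837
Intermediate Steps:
P(E, H) = 9 - 3*H (P(E, H) = (-3 + H)*(-3) = 9 - 3*H)
U(m, d) = d + d*(9 - 3*m) (U(m, d) = (9 - 3*m)*d + d = d*(9 - 3*m) + d = d + d*(9 - 3*m))
u = -25/6 (u = 25*(-1/6) = -25/6 ≈ -4.1667)
M(g, R) = R*g + g*(10 - 3*R) (M(g, R) = g*(10 - 3*R) + g*R = g*(10 - 3*R) + R*g = R*g + g*(10 - 3*R))
-40407 + M(6*(-6 - 7), u) = -40407 + 2*(6*(-6 - 7))*(5 - 1*(-25/6)) = -40407 + 2*(6*(-13))*(5 + 25/6) = -40407 + 2*(-78)*(55/6) = -40407 - 1430 = -41837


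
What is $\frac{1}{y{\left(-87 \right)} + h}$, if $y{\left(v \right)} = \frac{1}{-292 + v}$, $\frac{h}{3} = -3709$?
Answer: $- \frac{379}{4217134} \approx -8.9871 \cdot 10^{-5}$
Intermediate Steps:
$h = -11127$ ($h = 3 \left(-3709\right) = -11127$)
$\frac{1}{y{\left(-87 \right)} + h} = \frac{1}{\frac{1}{-292 - 87} - 11127} = \frac{1}{\frac{1}{-379} - 11127} = \frac{1}{- \frac{1}{379} - 11127} = \frac{1}{- \frac{4217134}{379}} = - \frac{379}{4217134}$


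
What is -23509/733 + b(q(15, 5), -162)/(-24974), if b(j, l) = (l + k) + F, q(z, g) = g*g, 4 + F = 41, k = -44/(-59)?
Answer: -34634338571/1080050578 ≈ -32.067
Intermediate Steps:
k = 44/59 (k = -44*(-1/59) = 44/59 ≈ 0.74576)
F = 37 (F = -4 + 41 = 37)
q(z, g) = g²
b(j, l) = 2227/59 + l (b(j, l) = (l + 44/59) + 37 = (44/59 + l) + 37 = 2227/59 + l)
-23509/733 + b(q(15, 5), -162)/(-24974) = -23509/733 + (2227/59 - 162)/(-24974) = -23509*1/733 - 7331/59*(-1/24974) = -23509/733 + 7331/1473466 = -34634338571/1080050578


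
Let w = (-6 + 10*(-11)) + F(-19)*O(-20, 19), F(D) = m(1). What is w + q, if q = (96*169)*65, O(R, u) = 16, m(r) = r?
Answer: 1054460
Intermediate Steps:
q = 1054560 (q = 16224*65 = 1054560)
F(D) = 1
w = -100 (w = (-6 + 10*(-11)) + 1*16 = (-6 - 110) + 16 = -116 + 16 = -100)
w + q = -100 + 1054560 = 1054460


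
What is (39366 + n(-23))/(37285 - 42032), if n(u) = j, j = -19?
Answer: -39347/4747 ≈ -8.2888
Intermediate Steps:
n(u) = -19
(39366 + n(-23))/(37285 - 42032) = (39366 - 19)/(37285 - 42032) = 39347/(-4747) = 39347*(-1/4747) = -39347/4747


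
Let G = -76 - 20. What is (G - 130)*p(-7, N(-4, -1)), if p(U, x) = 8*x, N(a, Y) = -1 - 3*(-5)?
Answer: -25312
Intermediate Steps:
N(a, Y) = 14 (N(a, Y) = -1 + 15 = 14)
G = -96
(G - 130)*p(-7, N(-4, -1)) = (-96 - 130)*(8*14) = -226*112 = -25312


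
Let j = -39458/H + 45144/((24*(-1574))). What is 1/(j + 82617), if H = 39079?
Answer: 61510346/5081664640991 ≈ 1.2104e-5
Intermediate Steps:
j = -135614491/61510346 (j = -39458/39079 + 45144/((24*(-1574))) = -39458*1/39079 + 45144/(-37776) = -39458/39079 + 45144*(-1/37776) = -39458/39079 - 1881/1574 = -135614491/61510346 ≈ -2.2047)
1/(j + 82617) = 1/(-135614491/61510346 + 82617) = 1/(5081664640991/61510346) = 61510346/5081664640991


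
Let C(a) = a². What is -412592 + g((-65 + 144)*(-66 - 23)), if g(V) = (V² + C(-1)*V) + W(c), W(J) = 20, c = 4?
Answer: 49015358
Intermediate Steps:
g(V) = 20 + V + V² (g(V) = (V² + (-1)²*V) + 20 = (V² + 1*V) + 20 = (V² + V) + 20 = (V + V²) + 20 = 20 + V + V²)
-412592 + g((-65 + 144)*(-66 - 23)) = -412592 + (20 + (-65 + 144)*(-66 - 23) + ((-65 + 144)*(-66 - 23))²) = -412592 + (20 + 79*(-89) + (79*(-89))²) = -412592 + (20 - 7031 + (-7031)²) = -412592 + (20 - 7031 + 49434961) = -412592 + 49427950 = 49015358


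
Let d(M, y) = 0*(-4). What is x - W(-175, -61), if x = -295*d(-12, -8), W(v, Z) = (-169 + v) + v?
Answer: 519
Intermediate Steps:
d(M, y) = 0
W(v, Z) = -169 + 2*v
x = 0 (x = -295*0 = 0)
x - W(-175, -61) = 0 - (-169 + 2*(-175)) = 0 - (-169 - 350) = 0 - 1*(-519) = 0 + 519 = 519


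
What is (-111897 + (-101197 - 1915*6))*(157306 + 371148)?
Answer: -118682313136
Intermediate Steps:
(-111897 + (-101197 - 1915*6))*(157306 + 371148) = (-111897 + (-101197 - 1*11490))*528454 = (-111897 + (-101197 - 11490))*528454 = (-111897 - 112687)*528454 = -224584*528454 = -118682313136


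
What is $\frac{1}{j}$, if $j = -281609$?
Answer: $- \frac{1}{281609} \approx -3.551 \cdot 10^{-6}$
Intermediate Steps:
$\frac{1}{j} = \frac{1}{-281609} = - \frac{1}{281609}$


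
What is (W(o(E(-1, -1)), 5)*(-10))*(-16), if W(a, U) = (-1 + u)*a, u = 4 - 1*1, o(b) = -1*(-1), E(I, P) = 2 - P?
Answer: 320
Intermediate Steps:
o(b) = 1
u = 3 (u = 4 - 1 = 3)
W(a, U) = 2*a (W(a, U) = (-1 + 3)*a = 2*a)
(W(o(E(-1, -1)), 5)*(-10))*(-16) = ((2*1)*(-10))*(-16) = (2*(-10))*(-16) = -20*(-16) = 320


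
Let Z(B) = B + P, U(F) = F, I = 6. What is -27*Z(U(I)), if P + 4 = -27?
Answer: 675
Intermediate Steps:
P = -31 (P = -4 - 27 = -31)
Z(B) = -31 + B (Z(B) = B - 31 = -31 + B)
-27*Z(U(I)) = -27*(-31 + 6) = -27*(-25) = 675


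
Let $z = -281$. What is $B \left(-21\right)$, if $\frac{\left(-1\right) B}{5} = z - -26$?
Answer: $-26775$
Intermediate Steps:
$B = 1275$ ($B = - 5 \left(-281 - -26\right) = - 5 \left(-281 + 26\right) = \left(-5\right) \left(-255\right) = 1275$)
$B \left(-21\right) = 1275 \left(-21\right) = -26775$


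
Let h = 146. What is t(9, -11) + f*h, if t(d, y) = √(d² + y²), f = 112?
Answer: 16352 + √202 ≈ 16366.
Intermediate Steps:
t(9, -11) + f*h = √(9² + (-11)²) + 112*146 = √(81 + 121) + 16352 = √202 + 16352 = 16352 + √202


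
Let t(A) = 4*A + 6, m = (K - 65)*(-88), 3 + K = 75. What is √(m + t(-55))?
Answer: I*√830 ≈ 28.81*I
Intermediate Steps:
K = 72 (K = -3 + 75 = 72)
m = -616 (m = (72 - 65)*(-88) = 7*(-88) = -616)
t(A) = 6 + 4*A
√(m + t(-55)) = √(-616 + (6 + 4*(-55))) = √(-616 + (6 - 220)) = √(-616 - 214) = √(-830) = I*√830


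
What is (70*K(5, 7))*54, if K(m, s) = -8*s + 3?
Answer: -200340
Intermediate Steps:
K(m, s) = 3 - 8*s
(70*K(5, 7))*54 = (70*(3 - 8*7))*54 = (70*(3 - 56))*54 = (70*(-53))*54 = -3710*54 = -200340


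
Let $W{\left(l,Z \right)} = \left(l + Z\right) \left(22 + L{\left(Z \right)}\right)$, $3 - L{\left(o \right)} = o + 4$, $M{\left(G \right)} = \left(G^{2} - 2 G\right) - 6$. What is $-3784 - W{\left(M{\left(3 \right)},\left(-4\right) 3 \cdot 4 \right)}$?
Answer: $-265$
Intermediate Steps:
$M{\left(G \right)} = -6 + G^{2} - 2 G$
$L{\left(o \right)} = -1 - o$ ($L{\left(o \right)} = 3 - \left(o + 4\right) = 3 - \left(4 + o\right) = -1 - o$)
$W{\left(l,Z \right)} = \left(21 - Z\right) \left(Z + l\right)$ ($W{\left(l,Z \right)} = \left(l + Z\right) \left(22 - \left(1 + Z\right)\right) = \left(Z + l\right) \left(21 - Z\right) = \left(21 - Z\right) \left(Z + l\right)$)
$-3784 - W{\left(M{\left(3 \right)},\left(-4\right) 3 \cdot 4 \right)} = -3784 - \left(- \left(\left(-4\right) 3 \cdot 4\right)^{2} + 21 \left(-4\right) 3 \cdot 4 + 21 \left(-6 + 3^{2} - 6\right) - \left(-4\right) 3 \cdot 4 \left(-6 + 3^{2} - 6\right)\right) = -3784 - \left(- \left(\left(-12\right) 4\right)^{2} + 21 \left(\left(-12\right) 4\right) + 21 \left(-6 + 9 - 6\right) - \left(-12\right) 4 \left(-6 + 9 - 6\right)\right) = -3784 - \left(- \left(-48\right)^{2} + 21 \left(-48\right) + 21 \left(-3\right) - \left(-48\right) \left(-3\right)\right) = -3784 - \left(\left(-1\right) 2304 - 1008 - 63 - 144\right) = -3784 - \left(-2304 - 1008 - 63 - 144\right) = -3784 - -3519 = -3784 + 3519 = -265$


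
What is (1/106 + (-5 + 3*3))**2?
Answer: 180625/11236 ≈ 16.076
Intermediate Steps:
(1/106 + (-5 + 3*3))**2 = (1/106 + (-5 + 9))**2 = (1/106 + 4)**2 = (425/106)**2 = 180625/11236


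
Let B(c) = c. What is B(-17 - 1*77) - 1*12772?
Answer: -12866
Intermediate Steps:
B(-17 - 1*77) - 1*12772 = (-17 - 1*77) - 1*12772 = (-17 - 77) - 12772 = -94 - 12772 = -12866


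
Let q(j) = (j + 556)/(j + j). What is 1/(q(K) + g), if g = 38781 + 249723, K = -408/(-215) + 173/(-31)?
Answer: 49094/14160134183 ≈ 3.4671e-6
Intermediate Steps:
K = -24547/6665 (K = -408*(-1/215) + 173*(-1/31) = 408/215 - 173/31 = -24547/6665 ≈ -3.6830)
q(j) = (556 + j)/(2*j) (q(j) = (556 + j)/((2*j)) = (556 + j)*(1/(2*j)) = (556 + j)/(2*j))
g = 288504
1/(q(K) + g) = 1/((556 - 24547/6665)/(2*(-24547/6665)) + 288504) = 1/((½)*(-6665/24547)*(3681193/6665) + 288504) = 1/(-3681193/49094 + 288504) = 1/(14160134183/49094) = 49094/14160134183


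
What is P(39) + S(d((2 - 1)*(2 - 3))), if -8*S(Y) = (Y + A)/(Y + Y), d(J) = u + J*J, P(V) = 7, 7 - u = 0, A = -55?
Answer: 943/128 ≈ 7.3672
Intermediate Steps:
u = 7 (u = 7 - 1*0 = 7 + 0 = 7)
d(J) = 7 + J**2 (d(J) = 7 + J*J = 7 + J**2)
S(Y) = -(-55 + Y)/(16*Y) (S(Y) = -(Y - 55)/(8*(Y + Y)) = -(-55 + Y)/(8*(2*Y)) = -(-55 + Y)*1/(2*Y)/8 = -(-55 + Y)/(16*Y))
P(39) + S(d((2 - 1)*(2 - 3))) = 7 + (55 - (7 + ((2 - 1)*(2 - 3))**2))/(16*(7 + ((2 - 1)*(2 - 3))**2)) = 7 + (55 - (7 + (1*(-1))**2))/(16*(7 + (1*(-1))**2)) = 7 + (55 - (7 + (-1)**2))/(16*(7 + (-1)**2)) = 7 + (55 - (7 + 1))/(16*(7 + 1)) = 7 + (1/16)*(55 - 1*8)/8 = 7 + (1/16)*(1/8)*(55 - 8) = 7 + (1/16)*(1/8)*47 = 7 + 47/128 = 943/128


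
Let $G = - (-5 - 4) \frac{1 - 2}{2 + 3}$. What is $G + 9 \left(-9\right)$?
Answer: $- \frac{414}{5} \approx -82.8$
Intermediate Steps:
$G = - \frac{9}{5}$ ($G = - (-5 - 4) \left(- \frac{1}{5}\right) = \left(-1\right) \left(-9\right) \left(\left(-1\right) \frac{1}{5}\right) = 9 \left(- \frac{1}{5}\right) = - \frac{9}{5} \approx -1.8$)
$G + 9 \left(-9\right) = - \frac{9}{5} + 9 \left(-9\right) = - \frac{9}{5} - 81 = - \frac{414}{5}$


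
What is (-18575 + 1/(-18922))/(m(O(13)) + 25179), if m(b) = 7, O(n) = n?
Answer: -351476151/476569492 ≈ -0.73751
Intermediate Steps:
(-18575 + 1/(-18922))/(m(O(13)) + 25179) = (-18575 + 1/(-18922))/(7 + 25179) = (-18575 - 1/18922)/25186 = -351476151/18922*1/25186 = -351476151/476569492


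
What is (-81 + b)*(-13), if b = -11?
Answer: 1196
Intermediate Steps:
(-81 + b)*(-13) = (-81 - 11)*(-13) = -92*(-13) = 1196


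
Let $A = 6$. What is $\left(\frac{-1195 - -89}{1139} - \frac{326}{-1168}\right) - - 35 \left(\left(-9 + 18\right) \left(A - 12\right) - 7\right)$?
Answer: $- \frac{1420611007}{665176} \approx -2135.7$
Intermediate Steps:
$\left(\frac{-1195 - -89}{1139} - \frac{326}{-1168}\right) - - 35 \left(\left(-9 + 18\right) \left(A - 12\right) - 7\right) = \left(\frac{-1195 - -89}{1139} - \frac{326}{-1168}\right) - - 35 \left(\left(-9 + 18\right) \left(6 - 12\right) - 7\right) = \left(\left(-1195 + 89\right) \frac{1}{1139} - - \frac{163}{584}\right) - - 35 \left(9 \left(-6\right) - 7\right) = \left(\left(-1106\right) \frac{1}{1139} + \frac{163}{584}\right) - - 35 \left(-54 - 7\right) = \left(- \frac{1106}{1139} + \frac{163}{584}\right) - \left(-35\right) \left(-61\right) = - \frac{460247}{665176} - 2135 = - \frac{1420611007}{665176}$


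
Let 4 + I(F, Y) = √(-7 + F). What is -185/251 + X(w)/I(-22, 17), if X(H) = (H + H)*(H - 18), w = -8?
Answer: -425989/11295 - 416*I*√29/45 ≈ -37.715 - 49.783*I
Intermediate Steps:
I(F, Y) = -4 + √(-7 + F)
X(H) = 2*H*(-18 + H) (X(H) = (2*H)*(-18 + H) = 2*H*(-18 + H))
-185/251 + X(w)/I(-22, 17) = -185/251 + (2*(-8)*(-18 - 8))/(-4 + √(-7 - 22)) = -185*1/251 + (2*(-8)*(-26))/(-4 + √(-29)) = -185/251 + 416/(-4 + I*√29)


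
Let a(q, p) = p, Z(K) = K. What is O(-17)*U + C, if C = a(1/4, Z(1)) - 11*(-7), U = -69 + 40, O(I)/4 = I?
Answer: 2050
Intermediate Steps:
O(I) = 4*I
U = -29
C = 78 (C = 1 - 11*(-7) = 1 + 77 = 78)
O(-17)*U + C = (4*(-17))*(-29) + 78 = -68*(-29) + 78 = 1972 + 78 = 2050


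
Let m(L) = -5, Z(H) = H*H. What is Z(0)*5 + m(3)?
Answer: -5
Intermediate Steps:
Z(H) = H²
Z(0)*5 + m(3) = 0²*5 - 5 = 0*5 - 5 = 0 - 5 = -5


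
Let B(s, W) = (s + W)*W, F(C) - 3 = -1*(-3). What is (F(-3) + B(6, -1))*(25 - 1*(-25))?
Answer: 50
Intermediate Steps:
F(C) = 6 (F(C) = 3 - 1*(-3) = 3 + 3 = 6)
B(s, W) = W*(W + s) (B(s, W) = (W + s)*W = W*(W + s))
(F(-3) + B(6, -1))*(25 - 1*(-25)) = (6 - (-1 + 6))*(25 - 1*(-25)) = (6 - 1*5)*(25 + 25) = (6 - 5)*50 = 1*50 = 50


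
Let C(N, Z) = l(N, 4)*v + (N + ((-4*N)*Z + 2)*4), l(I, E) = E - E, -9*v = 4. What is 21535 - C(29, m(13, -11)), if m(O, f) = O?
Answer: 27530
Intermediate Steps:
v = -4/9 (v = -⅑*4 = -4/9 ≈ -0.44444)
l(I, E) = 0
C(N, Z) = 8 + N - 16*N*Z (C(N, Z) = 0*(-4/9) + (N + ((-4*N)*Z + 2)*4) = 0 + (N + (-4*N*Z + 2)*4) = 0 + (N + (2 - 4*N*Z)*4) = 0 + (N + (8 - 16*N*Z)) = 0 + (8 + N - 16*N*Z) = 8 + N - 16*N*Z)
21535 - C(29, m(13, -11)) = 21535 - (8 + 29 - 16*29*13) = 21535 - (8 + 29 - 6032) = 21535 - 1*(-5995) = 21535 + 5995 = 27530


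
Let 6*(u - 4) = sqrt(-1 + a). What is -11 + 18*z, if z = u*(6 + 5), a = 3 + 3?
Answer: 781 + 33*sqrt(5) ≈ 854.79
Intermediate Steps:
a = 6
u = 4 + sqrt(5)/6 (u = 4 + sqrt(-1 + 6)/6 = 4 + sqrt(5)/6 ≈ 4.3727)
z = 44 + 11*sqrt(5)/6 (z = (4 + sqrt(5)/6)*(6 + 5) = (4 + sqrt(5)/6)*11 = 44 + 11*sqrt(5)/6 ≈ 48.099)
-11 + 18*z = -11 + 18*(44 + 11*sqrt(5)/6) = -11 + (792 + 33*sqrt(5)) = 781 + 33*sqrt(5)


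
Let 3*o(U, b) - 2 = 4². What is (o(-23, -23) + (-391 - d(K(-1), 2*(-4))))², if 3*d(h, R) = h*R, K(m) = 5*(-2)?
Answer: 1525225/9 ≈ 1.6947e+5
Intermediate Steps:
K(m) = -10
d(h, R) = R*h/3 (d(h, R) = (h*R)/3 = (R*h)/3 = R*h/3)
o(U, b) = 6 (o(U, b) = ⅔ + (⅓)*4² = ⅔ + (⅓)*16 = ⅔ + 16/3 = 6)
(o(-23, -23) + (-391 - d(K(-1), 2*(-4))))² = (6 + (-391 - 2*(-4)*(-10)/3))² = (6 + (-391 - (-8)*(-10)/3))² = (6 + (-391 - 1*80/3))² = (6 + (-391 - 80/3))² = (6 - 1253/3)² = (-1235/3)² = 1525225/9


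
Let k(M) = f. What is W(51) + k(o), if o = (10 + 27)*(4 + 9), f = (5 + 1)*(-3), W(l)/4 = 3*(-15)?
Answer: -198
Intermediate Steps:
W(l) = -180 (W(l) = 4*(3*(-15)) = 4*(-45) = -180)
f = -18 (f = 6*(-3) = -18)
o = 481 (o = 37*13 = 481)
k(M) = -18
W(51) + k(o) = -180 - 18 = -198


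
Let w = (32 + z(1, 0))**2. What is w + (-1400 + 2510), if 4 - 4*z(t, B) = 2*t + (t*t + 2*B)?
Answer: 34401/16 ≈ 2150.1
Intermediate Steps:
z(t, B) = 1 - B/2 - t/2 - t**2/4 (z(t, B) = 1 - (2*t + (t*t + 2*B))/4 = 1 - (2*t + (t**2 + 2*B))/4 = 1 - (t**2 + 2*B + 2*t)/4 = 1 + (-B/2 - t/2 - t**2/4) = 1 - B/2 - t/2 - t**2/4)
w = 16641/16 (w = (32 + (1 - 1/2*0 - 1/2*1 - 1/4*1**2))**2 = (32 + (1 + 0 - 1/2 - 1/4*1))**2 = (32 + (1 + 0 - 1/2 - 1/4))**2 = (32 + 1/4)**2 = (129/4)**2 = 16641/16 ≈ 1040.1)
w + (-1400 + 2510) = 16641/16 + (-1400 + 2510) = 16641/16 + 1110 = 34401/16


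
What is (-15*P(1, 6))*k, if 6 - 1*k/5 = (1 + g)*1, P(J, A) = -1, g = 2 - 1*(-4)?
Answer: -75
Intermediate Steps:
g = 6 (g = 2 + 4 = 6)
k = -5 (k = 30 - 5*(1 + 6) = 30 - 35 = -5)
(-15*P(1, 6))*k = -15*(-1)*(-5) = 15*(-5) = -75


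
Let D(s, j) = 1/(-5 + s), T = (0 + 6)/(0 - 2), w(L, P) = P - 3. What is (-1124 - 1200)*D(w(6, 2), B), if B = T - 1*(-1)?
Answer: 1162/3 ≈ 387.33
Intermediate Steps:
w(L, P) = -3 + P
T = -3 (T = 6/(-2) = 6*(-½) = -3)
B = -2 (B = -3 - 1*(-1) = -3 + 1 = -2)
(-1124 - 1200)*D(w(6, 2), B) = (-1124 - 1200)/(-5 + (-3 + 2)) = -2324/(-5 - 1) = -2324/(-6) = -2324*(-⅙) = 1162/3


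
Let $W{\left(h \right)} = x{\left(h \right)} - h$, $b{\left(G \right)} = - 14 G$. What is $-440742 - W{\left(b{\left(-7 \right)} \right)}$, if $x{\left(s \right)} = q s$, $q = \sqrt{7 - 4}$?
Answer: $-440644 - 98 \sqrt{3} \approx -4.4081 \cdot 10^{5}$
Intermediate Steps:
$q = \sqrt{3}$ ($q = \sqrt{7 - 4} = \sqrt{3} \approx 1.732$)
$x{\left(s \right)} = s \sqrt{3}$ ($x{\left(s \right)} = \sqrt{3} s = s \sqrt{3}$)
$W{\left(h \right)} = - h + h \sqrt{3}$ ($W{\left(h \right)} = h \sqrt{3} - h = - h + h \sqrt{3}$)
$-440742 - W{\left(b{\left(-7 \right)} \right)} = -440742 - \left(-14\right) \left(-7\right) \left(-1 + \sqrt{3}\right) = -440742 - 98 \left(-1 + \sqrt{3}\right) = -440742 - \left(-98 + 98 \sqrt{3}\right) = -440742 + \left(98 - 98 \sqrt{3}\right) = -440644 - 98 \sqrt{3}$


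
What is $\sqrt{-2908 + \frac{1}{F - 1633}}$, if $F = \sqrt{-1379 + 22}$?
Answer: $\sqrt{\frac{4748765 - 2908 i \sqrt{1357}}{-1633 + i \sqrt{1357}}} \approx 1.0 \cdot 10^{-7} - 53.926 i$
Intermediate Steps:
$F = i \sqrt{1357}$ ($F = \sqrt{-1357} = i \sqrt{1357} \approx 36.837 i$)
$\sqrt{-2908 + \frac{1}{F - 1633}} = \sqrt{-2908 + \frac{1}{i \sqrt{1357} - 1633}} = \sqrt{-2908 + \frac{1}{-1633 + i \sqrt{1357}}}$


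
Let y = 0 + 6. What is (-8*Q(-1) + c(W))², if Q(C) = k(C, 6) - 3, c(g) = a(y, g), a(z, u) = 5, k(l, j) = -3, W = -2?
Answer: 2809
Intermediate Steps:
y = 6
c(g) = 5
Q(C) = -6 (Q(C) = -3 - 3 = -6)
(-8*Q(-1) + c(W))² = (-8*(-6) + 5)² = (48 + 5)² = 53² = 2809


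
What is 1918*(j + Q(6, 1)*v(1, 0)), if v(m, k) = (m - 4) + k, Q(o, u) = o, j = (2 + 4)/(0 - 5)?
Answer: -184128/5 ≈ -36826.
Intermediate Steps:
j = -6/5 (j = 6/(-5) = 6*(-⅕) = -6/5 ≈ -1.2000)
v(m, k) = -4 + k + m (v(m, k) = (-4 + m) + k = -4 + k + m)
1918*(j + Q(6, 1)*v(1, 0)) = 1918*(-6/5 + 6*(-4 + 0 + 1)) = 1918*(-6/5 + 6*(-3)) = 1918*(-6/5 - 18) = 1918*(-96/5) = -184128/5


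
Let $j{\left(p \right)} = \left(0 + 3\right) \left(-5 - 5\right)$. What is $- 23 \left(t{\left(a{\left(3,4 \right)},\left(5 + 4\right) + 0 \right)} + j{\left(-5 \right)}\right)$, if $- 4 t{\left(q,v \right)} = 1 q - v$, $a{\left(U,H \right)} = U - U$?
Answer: $\frac{2553}{4} \approx 638.25$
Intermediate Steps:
$j{\left(p \right)} = -30$ ($j{\left(p \right)} = 3 \left(-10\right) = -30$)
$a{\left(U,H \right)} = 0$
$t{\left(q,v \right)} = - \frac{q}{4} + \frac{v}{4}$ ($t{\left(q,v \right)} = - \frac{1 q - v}{4} = - \frac{q - v}{4} = - \frac{q}{4} + \frac{v}{4}$)
$- 23 \left(t{\left(a{\left(3,4 \right)},\left(5 + 4\right) + 0 \right)} + j{\left(-5 \right)}\right) = - 23 \left(\left(\left(- \frac{1}{4}\right) 0 + \frac{\left(5 + 4\right) + 0}{4}\right) - 30\right) = - 23 \left(\left(0 + \frac{9 + 0}{4}\right) - 30\right) = - 23 \left(\left(0 + \frac{1}{4} \cdot 9\right) - 30\right) = - 23 \left(\left(0 + \frac{9}{4}\right) - 30\right) = - 23 \left(\frac{9}{4} - 30\right) = \left(-23\right) \left(- \frac{111}{4}\right) = \frac{2553}{4}$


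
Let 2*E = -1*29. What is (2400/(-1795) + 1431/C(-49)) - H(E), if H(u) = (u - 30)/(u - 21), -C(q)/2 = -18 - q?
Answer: -40568681/1580318 ≈ -25.671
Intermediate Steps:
E = -29/2 (E = (-1*29)/2 = (1/2)*(-29) = -29/2 ≈ -14.500)
C(q) = 36 + 2*q (C(q) = -2*(-18 - q) = 36 + 2*q)
H(u) = (-30 + u)/(-21 + u)
(2400/(-1795) + 1431/C(-49)) - H(E) = (2400/(-1795) + 1431/(36 + 2*(-49))) - (-30 - 29/2)/(-21 - 29/2) = (2400*(-1/1795) + 1431/(36 - 98)) - (-89)/((-71/2)*2) = (-480/359 + 1431/(-62)) - (-2)*(-89)/(71*2) = (-480/359 + 1431*(-1/62)) - 1*89/71 = (-480/359 - 1431/62) - 89/71 = -543489/22258 - 89/71 = -40568681/1580318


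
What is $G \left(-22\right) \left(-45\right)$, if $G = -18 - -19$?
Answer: $990$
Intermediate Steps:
$G = 1$ ($G = -18 + 19 = 1$)
$G \left(-22\right) \left(-45\right) = 1 \left(-22\right) \left(-45\right) = \left(-22\right) \left(-45\right) = 990$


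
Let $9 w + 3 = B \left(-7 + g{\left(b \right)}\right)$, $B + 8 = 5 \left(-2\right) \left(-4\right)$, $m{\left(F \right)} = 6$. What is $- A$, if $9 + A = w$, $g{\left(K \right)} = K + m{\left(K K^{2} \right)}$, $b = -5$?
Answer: $\frac{92}{3} \approx 30.667$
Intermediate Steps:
$B = 32$ ($B = -8 + 5 \left(-2\right) \left(-4\right) = -8 - -40 = -8 + 40 = 32$)
$g{\left(K \right)} = 6 + K$ ($g{\left(K \right)} = K + 6 = 6 + K$)
$w = - \frac{65}{3}$ ($w = - \frac{1}{3} + \frac{32 \left(-7 + \left(6 - 5\right)\right)}{9} = - \frac{1}{3} + \frac{32 \left(-7 + 1\right)}{9} = - \frac{1}{3} + \frac{32 \left(-6\right)}{9} = - \frac{1}{3} + \frac{1}{9} \left(-192\right) = - \frac{1}{3} - \frac{64}{3} = - \frac{65}{3} \approx -21.667$)
$A = - \frac{92}{3}$ ($A = -9 - \frac{65}{3} = - \frac{92}{3} \approx -30.667$)
$- A = \left(-1\right) \left(- \frac{92}{3}\right) = \frac{92}{3}$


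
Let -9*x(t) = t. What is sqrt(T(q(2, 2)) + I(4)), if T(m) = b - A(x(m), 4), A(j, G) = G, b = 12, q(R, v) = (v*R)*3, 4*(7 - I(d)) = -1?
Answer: sqrt(61)/2 ≈ 3.9051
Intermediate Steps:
I(d) = 29/4 (I(d) = 7 - 1/4*(-1) = 7 + 1/4 = 29/4)
x(t) = -t/9
q(R, v) = 3*R*v (q(R, v) = (R*v)*3 = 3*R*v)
T(m) = 8 (T(m) = 12 - 1*4 = 12 - 4 = 8)
sqrt(T(q(2, 2)) + I(4)) = sqrt(8 + 29/4) = sqrt(61/4) = sqrt(61)/2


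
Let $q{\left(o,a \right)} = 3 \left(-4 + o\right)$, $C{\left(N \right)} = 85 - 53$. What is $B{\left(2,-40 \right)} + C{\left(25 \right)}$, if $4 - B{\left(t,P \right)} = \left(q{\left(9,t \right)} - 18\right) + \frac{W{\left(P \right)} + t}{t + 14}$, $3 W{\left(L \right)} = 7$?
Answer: $\frac{1859}{48} \approx 38.729$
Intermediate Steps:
$W{\left(L \right)} = \frac{7}{3}$ ($W{\left(L \right)} = \frac{1}{3} \cdot 7 = \frac{7}{3}$)
$C{\left(N \right)} = 32$
$q{\left(o,a \right)} = -12 + 3 o$
$B{\left(t,P \right)} = 7 - \frac{\frac{7}{3} + t}{14 + t}$ ($B{\left(t,P \right)} = 4 - \left(\left(\left(-12 + 3 \cdot 9\right) - 18\right) + \frac{\frac{7}{3} + t}{t + 14}\right) = 4 - \left(\left(\left(-12 + 27\right) - 18\right) + \frac{\frac{7}{3} + t}{14 + t}\right) = 4 - \left(\left(15 - 18\right) + \frac{\frac{7}{3} + t}{14 + t}\right) = 4 - \left(-3 + \frac{\frac{7}{3} + t}{14 + t}\right) = 7 - \frac{\frac{7}{3} + t}{14 + t}$)
$B{\left(2,-40 \right)} + C{\left(25 \right)} = \frac{287 + 18 \cdot 2}{3 \left(14 + 2\right)} + 32 = \frac{287 + 36}{3 \cdot 16} + 32 = \frac{1}{3} \cdot \frac{1}{16} \cdot 323 + 32 = \frac{323}{48} + 32 = \frac{1859}{48}$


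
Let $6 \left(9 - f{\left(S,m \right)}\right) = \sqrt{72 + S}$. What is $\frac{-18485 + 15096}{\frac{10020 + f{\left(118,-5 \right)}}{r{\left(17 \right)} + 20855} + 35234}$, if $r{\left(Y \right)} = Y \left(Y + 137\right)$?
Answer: $- \frac{1184263891719783606}{12312440231842071283} - \frac{238649991 \sqrt{190}}{12312440231842071283} \approx -0.096184$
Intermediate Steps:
$r{\left(Y \right)} = Y \left(137 + Y\right)$
$f{\left(S,m \right)} = 9 - \frac{\sqrt{72 + S}}{6}$
$\frac{-18485 + 15096}{\frac{10020 + f{\left(118,-5 \right)}}{r{\left(17 \right)} + 20855} + 35234} = \frac{-18485 + 15096}{\frac{10020 + \left(9 - \frac{\sqrt{72 + 118}}{6}\right)}{17 \left(137 + 17\right) + 20855} + 35234} = - \frac{3389}{\frac{10020 + \left(9 - \frac{\sqrt{190}}{6}\right)}{17 \cdot 154 + 20855} + 35234} = - \frac{3389}{\frac{10029 - \frac{\sqrt{190}}{6}}{2618 + 20855} + 35234} = - \frac{3389}{\frac{10029 - \frac{\sqrt{190}}{6}}{23473} + 35234} = - \frac{3389}{\left(10029 - \frac{\sqrt{190}}{6}\right) \frac{1}{23473} + 35234} = - \frac{3389}{\left(\frac{10029}{23473} - \frac{\sqrt{190}}{140838}\right) + 35234} = - \frac{3389}{\frac{827057711}{23473} - \frac{\sqrt{190}}{140838}}$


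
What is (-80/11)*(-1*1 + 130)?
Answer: -10320/11 ≈ -938.18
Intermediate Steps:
(-80/11)*(-1*1 + 130) = (-80*1/11)*(-1 + 130) = -80/11*129 = -10320/11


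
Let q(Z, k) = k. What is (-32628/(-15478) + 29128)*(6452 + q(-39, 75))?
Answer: 1471433212462/7739 ≈ 1.9013e+8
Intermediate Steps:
(-32628/(-15478) + 29128)*(6452 + q(-39, 75)) = (-32628/(-15478) + 29128)*(6452 + 75) = (-32628*(-1/15478) + 29128)*6527 = (16314/7739 + 29128)*6527 = (225437906/7739)*6527 = 1471433212462/7739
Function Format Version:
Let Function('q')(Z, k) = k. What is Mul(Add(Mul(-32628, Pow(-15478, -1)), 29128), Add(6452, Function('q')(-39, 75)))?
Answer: Rational(1471433212462, 7739) ≈ 1.9013e+8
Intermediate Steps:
Mul(Add(Mul(-32628, Pow(-15478, -1)), 29128), Add(6452, Function('q')(-39, 75))) = Mul(Add(Mul(-32628, Pow(-15478, -1)), 29128), Add(6452, 75)) = Mul(Add(Mul(-32628, Rational(-1, 15478)), 29128), 6527) = Mul(Add(Rational(16314, 7739), 29128), 6527) = Mul(Rational(225437906, 7739), 6527) = Rational(1471433212462, 7739)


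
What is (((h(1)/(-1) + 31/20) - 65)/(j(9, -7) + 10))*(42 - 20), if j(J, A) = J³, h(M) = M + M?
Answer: -14399/7390 ≈ -1.9484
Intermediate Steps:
h(M) = 2*M
(((h(1)/(-1) + 31/20) - 65)/(j(9, -7) + 10))*(42 - 20) = ((((2*1)/(-1) + 31/20) - 65)/(9³ + 10))*(42 - 20) = (((2*(-1) + 31*(1/20)) - 65)/(729 + 10))*22 = (((-2 + 31/20) - 65)/739)*22 = ((-9/20 - 65)*(1/739))*22 = -1309/20*1/739*22 = -1309/14780*22 = -14399/7390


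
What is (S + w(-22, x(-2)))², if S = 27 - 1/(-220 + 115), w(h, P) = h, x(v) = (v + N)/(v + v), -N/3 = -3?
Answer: 276676/11025 ≈ 25.095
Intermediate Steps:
N = 9 (N = -3*(-3) = 9)
x(v) = (9 + v)/(2*v) (x(v) = (v + 9)/(v + v) = (9 + v)/((2*v)) = (9 + v)*(1/(2*v)) = (9 + v)/(2*v))
S = 2836/105 (S = 27 - 1/(-105) = 27 - 1*(-1/105) = 27 + 1/105 = 2836/105 ≈ 27.010)
(S + w(-22, x(-2)))² = (2836/105 - 22)² = (526/105)² = 276676/11025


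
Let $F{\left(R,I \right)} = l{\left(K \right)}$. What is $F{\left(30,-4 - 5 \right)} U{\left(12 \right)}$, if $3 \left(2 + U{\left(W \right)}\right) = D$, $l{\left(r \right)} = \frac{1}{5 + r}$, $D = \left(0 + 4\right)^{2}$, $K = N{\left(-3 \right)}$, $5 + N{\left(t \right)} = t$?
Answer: $- \frac{10}{9} \approx -1.1111$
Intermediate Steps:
$N{\left(t \right)} = -5 + t$
$K = -8$ ($K = -5 - 3 = -8$)
$D = 16$ ($D = 4^{2} = 16$)
$F{\left(R,I \right)} = - \frac{1}{3}$ ($F{\left(R,I \right)} = \frac{1}{5 - 8} = \frac{1}{-3} = - \frac{1}{3}$)
$U{\left(W \right)} = \frac{10}{3}$ ($U{\left(W \right)} = -2 + \frac{1}{3} \cdot 16 = -2 + \frac{16}{3} = \frac{10}{3}$)
$F{\left(30,-4 - 5 \right)} U{\left(12 \right)} = \left(- \frac{1}{3}\right) \frac{10}{3} = - \frac{10}{9}$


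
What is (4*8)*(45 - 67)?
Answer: -704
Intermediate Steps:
(4*8)*(45 - 67) = 32*(-22) = -704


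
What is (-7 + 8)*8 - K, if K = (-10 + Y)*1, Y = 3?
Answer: 15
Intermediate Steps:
K = -7 (K = (-10 + 3)*1 = -7*1 = -7)
(-7 + 8)*8 - K = (-7 + 8)*8 - 1*(-7) = 1*8 + 7 = 8 + 7 = 15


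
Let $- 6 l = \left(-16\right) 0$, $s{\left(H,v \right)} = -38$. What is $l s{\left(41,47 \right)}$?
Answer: $0$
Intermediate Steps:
$l = 0$ ($l = - \frac{\left(-16\right) 0}{6} = \left(- \frac{1}{6}\right) 0 = 0$)
$l s{\left(41,47 \right)} = 0 \left(-38\right) = 0$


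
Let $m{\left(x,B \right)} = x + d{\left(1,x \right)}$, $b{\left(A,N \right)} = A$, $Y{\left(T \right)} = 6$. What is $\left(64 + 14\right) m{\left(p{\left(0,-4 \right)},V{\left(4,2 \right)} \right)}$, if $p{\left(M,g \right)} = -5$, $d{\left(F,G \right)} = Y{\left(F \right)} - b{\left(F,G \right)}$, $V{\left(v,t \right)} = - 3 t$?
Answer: $0$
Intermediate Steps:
$d{\left(F,G \right)} = 6 - F$
$m{\left(x,B \right)} = 5 + x$ ($m{\left(x,B \right)} = x + \left(6 - 1\right) = x + 5 = 5 + x$)
$\left(64 + 14\right) m{\left(p{\left(0,-4 \right)},V{\left(4,2 \right)} \right)} = \left(64 + 14\right) \left(5 - 5\right) = 78 \cdot 0 = 0$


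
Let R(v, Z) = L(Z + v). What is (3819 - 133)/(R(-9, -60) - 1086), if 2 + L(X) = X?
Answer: -3686/1157 ≈ -3.1858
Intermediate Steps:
L(X) = -2 + X
R(v, Z) = -2 + Z + v (R(v, Z) = -2 + (Z + v) = -2 + Z + v)
(3819 - 133)/(R(-9, -60) - 1086) = (3819 - 133)/((-2 - 60 - 9) - 1086) = 3686/(-71 - 1086) = 3686/(-1157) = 3686*(-1/1157) = -3686/1157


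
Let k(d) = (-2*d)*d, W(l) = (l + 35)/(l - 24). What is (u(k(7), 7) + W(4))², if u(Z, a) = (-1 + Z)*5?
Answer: 98783721/400 ≈ 2.4696e+5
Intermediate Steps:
W(l) = (35 + l)/(-24 + l)
k(d) = -2*d²
u(Z, a) = -5 + 5*Z
(u(k(7), 7) + W(4))² = ((-5 + 5*(-2*7²)) + (35 + 4)/(-24 + 4))² = ((-5 + 5*(-2*49)) + 39/(-20))² = ((-5 + 5*(-98)) - 1/20*39)² = ((-5 - 490) - 39/20)² = (-495 - 39/20)² = (-9939/20)² = 98783721/400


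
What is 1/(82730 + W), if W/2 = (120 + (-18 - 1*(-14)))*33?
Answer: 1/90386 ≈ 1.1064e-5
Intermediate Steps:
W = 7656 (W = 2*((120 + (-18 - 1*(-14)))*33) = 2*((120 + (-18 + 14))*33) = 2*((120 - 4)*33) = 2*(116*33) = 2*3828 = 7656)
1/(82730 + W) = 1/(82730 + 7656) = 1/90386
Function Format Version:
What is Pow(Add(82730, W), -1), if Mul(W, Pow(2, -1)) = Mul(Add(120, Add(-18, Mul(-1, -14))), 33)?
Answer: Rational(1, 90386) ≈ 1.1064e-5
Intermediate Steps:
W = 7656 (W = Mul(2, Mul(Add(120, Add(-18, Mul(-1, -14))), 33)) = Mul(2, Mul(Add(120, Add(-18, 14)), 33)) = Mul(2, Mul(Add(120, -4), 33)) = Mul(2, Mul(116, 33)) = Mul(2, 3828) = 7656)
Pow(Add(82730, W), -1) = Pow(Add(82730, 7656), -1) = Pow(90386, -1) = Rational(1, 90386)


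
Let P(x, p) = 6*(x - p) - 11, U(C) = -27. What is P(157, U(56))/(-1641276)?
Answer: -1093/1641276 ≈ -0.00066595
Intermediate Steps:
P(x, p) = -11 - 6*p + 6*x (P(x, p) = (-6*p + 6*x) - 11 = -11 - 6*p + 6*x)
P(157, U(56))/(-1641276) = (-11 - 6*(-27) + 6*157)/(-1641276) = (-11 + 162 + 942)*(-1/1641276) = 1093*(-1/1641276) = -1093/1641276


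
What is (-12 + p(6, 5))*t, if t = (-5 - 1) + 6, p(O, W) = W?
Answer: 0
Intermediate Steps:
t = 0 (t = -6 + 6 = 0)
(-12 + p(6, 5))*t = (-12 + 5)*0 = -7*0 = 0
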